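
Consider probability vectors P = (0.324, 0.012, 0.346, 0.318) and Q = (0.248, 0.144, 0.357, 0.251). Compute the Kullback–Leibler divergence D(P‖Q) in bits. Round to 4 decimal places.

D(P‖Q) = Σ p·log₂(p/q).
  0.324·log₂(0.324/0.248) = 0.12495
  0.012·log₂(0.012/0.144) = -0.04302
  0.346·log₂(0.346/0.357) = -0.01562
  0.318·log₂(0.318/0.251) = 0.10855
D(P‖Q) = 0.1749 bits.

0.1749 bits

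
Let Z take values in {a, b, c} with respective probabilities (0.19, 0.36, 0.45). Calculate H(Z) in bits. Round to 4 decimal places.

1.5042 bits

H(Z) = −Σ p·log₂ p.
  −(0.19)·log₂(0.19) = 0.45523
  −(0.36)·log₂(0.36) = 0.53062
  −(0.45)·log₂(0.45) = 0.51840
Sum: 0.45523 + 0.53062 + 0.51840 = 1.5042 bits.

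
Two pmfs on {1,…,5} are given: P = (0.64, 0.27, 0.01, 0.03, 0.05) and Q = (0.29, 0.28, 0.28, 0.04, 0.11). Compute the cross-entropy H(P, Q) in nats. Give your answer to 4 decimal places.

H(P,Q) = −Σ p·ln q.
  −0.64·ln(0.29) = 0.79224
  −0.27·ln(0.28) = 0.34370
  −0.01·ln(0.28) = 0.01273
  −0.03·ln(0.04) = 0.09657
  −0.05·ln(0.11) = 0.11036
H(P,Q) = 1.3556 nats.

1.3556 nats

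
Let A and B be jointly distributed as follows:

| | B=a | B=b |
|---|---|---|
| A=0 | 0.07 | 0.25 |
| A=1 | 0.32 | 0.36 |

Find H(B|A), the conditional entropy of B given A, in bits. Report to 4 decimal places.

0.9208 bits

Marginals: p(A) = (0.3200, 0.6800), p(B) = (0.3900, 0.6100).
H(B|A) = Σ p(A) · H(B|A=·).
  A=0: p=0.3200, H(B|A=0) = 0.7579
  A=1: p=0.6800, H(B|A=1) = 0.9975
Weighted sum = 0.9208 bits.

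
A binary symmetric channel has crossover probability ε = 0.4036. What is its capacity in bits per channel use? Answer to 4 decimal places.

Binary symmetric channel: C = 1 − h₂(ε) where h₂ is the binary entropy function.
h₂(0.4036) = −0.4036·log₂0.4036 − 0.5964·log₂0.5964 = 0.9730.
C = 1 − 0.9730 = 0.0270 bits per channel use.

0.0270 bits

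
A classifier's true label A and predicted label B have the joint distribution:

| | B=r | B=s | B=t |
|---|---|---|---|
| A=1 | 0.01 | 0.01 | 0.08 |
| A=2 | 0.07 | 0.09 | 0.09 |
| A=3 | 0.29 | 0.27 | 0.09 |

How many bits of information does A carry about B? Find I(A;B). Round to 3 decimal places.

Marginals: p(A) = (0.1000, 0.2500, 0.6500), p(B) = (0.3700, 0.3700, 0.2600).
I(A;B) = H(A) + H(B) − H(A,B).
H(A) = 1.2362, H(B) = 1.5667, H(A,B) = 2.6588.
I(A;B) = 1.2362 + 1.5667 − 2.6588 = 0.144 bits.

0.144 bits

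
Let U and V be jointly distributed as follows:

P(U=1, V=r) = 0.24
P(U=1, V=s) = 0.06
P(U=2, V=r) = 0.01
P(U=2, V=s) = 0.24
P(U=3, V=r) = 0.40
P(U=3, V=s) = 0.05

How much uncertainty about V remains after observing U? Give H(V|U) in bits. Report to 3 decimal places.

0.504 bits

Marginals: p(U) = (0.3000, 0.2500, 0.4500), p(V) = (0.6500, 0.3500).
H(V|U) = Σ p(U) · H(V|U=·).
  U=1: p=0.3000, H(V|U=1) = 0.7219
  U=2: p=0.2500, H(V|U=2) = 0.2423
  U=3: p=0.4500, H(V|U=3) = 0.5033
Weighted sum = 0.504 bits.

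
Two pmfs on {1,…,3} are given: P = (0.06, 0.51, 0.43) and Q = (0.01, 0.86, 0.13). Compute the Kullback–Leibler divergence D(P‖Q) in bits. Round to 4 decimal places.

0.5127 bits

D(P‖Q) = Σ p·log₂(p/q).
  0.06·log₂(0.06/0.01) = 0.15510
  0.51·log₂(0.51/0.86) = -0.38446
  0.43·log₂(0.43/0.13) = 0.74210
D(P‖Q) = 0.5127 bits.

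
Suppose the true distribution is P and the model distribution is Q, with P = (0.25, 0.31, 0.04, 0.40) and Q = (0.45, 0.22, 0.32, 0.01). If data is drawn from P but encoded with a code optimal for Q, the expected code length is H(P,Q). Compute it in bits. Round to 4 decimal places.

3.6885 bits

H(P,Q) = −Σ p·log₂ q.
  −0.25·log₂(0.45) = 0.28800
  −0.31·log₂(0.22) = 0.67717
  −0.04·log₂(0.32) = 0.06575
  −0.40·log₂(0.01) = 2.65754
H(P,Q) = 3.6885 bits.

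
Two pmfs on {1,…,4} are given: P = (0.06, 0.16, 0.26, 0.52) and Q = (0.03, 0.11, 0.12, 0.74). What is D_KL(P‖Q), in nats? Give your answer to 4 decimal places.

0.1191 nats

D(P‖Q) = Σ p·ln(p/q).
  0.06·ln(0.06/0.03) = 0.04159
  0.16·ln(0.16/0.11) = 0.05995
  0.26·ln(0.26/0.12) = 0.20103
  0.52·ln(0.52/0.74) = -0.18347
D(P‖Q) = 0.1191 nats.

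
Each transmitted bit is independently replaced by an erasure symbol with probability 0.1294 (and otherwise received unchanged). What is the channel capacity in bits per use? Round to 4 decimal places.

Binary erasure channel: capacity C = 1 − ε.
C = 1 − 0.1294 = 0.8706 bits per channel use.

0.8706 bits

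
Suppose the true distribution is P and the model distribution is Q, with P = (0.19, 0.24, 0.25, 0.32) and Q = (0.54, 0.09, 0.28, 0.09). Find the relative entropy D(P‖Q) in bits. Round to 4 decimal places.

0.5980 bits

D(P‖Q) = Σ p·log₂(p/q).
  0.19·log₂(0.19/0.54) = -0.28632
  0.24·log₂(0.24/0.09) = 0.33961
  0.25·log₂(0.25/0.28) = -0.04087
  0.32·log₂(0.32/0.09) = 0.58562
D(P‖Q) = 0.5980 bits.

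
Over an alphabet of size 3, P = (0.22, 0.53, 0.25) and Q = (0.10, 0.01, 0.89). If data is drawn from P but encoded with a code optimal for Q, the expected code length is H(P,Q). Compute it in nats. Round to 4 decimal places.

2.9764 nats

H(P,Q) = −Σ p·ln q.
  −0.22·ln(0.10) = 0.50657
  −0.53·ln(0.01) = 2.44074
  −0.25·ln(0.89) = 0.02913
H(P,Q) = 2.9764 nats.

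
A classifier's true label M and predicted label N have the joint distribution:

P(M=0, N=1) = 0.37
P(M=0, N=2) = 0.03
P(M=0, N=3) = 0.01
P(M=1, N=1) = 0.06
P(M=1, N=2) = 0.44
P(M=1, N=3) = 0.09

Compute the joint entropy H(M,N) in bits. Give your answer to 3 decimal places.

H(M,N) = −Σ p(x,y)·log₂ p(x,y) over all 6 cells.
  cell (0,1): −0.37·log₂0.37 = 0.5307
  cell (0,2): −0.03·log₂0.03 = 0.1518
  cell (0,3): −0.01·log₂0.01 = 0.0664
  cell (1,1): −0.06·log₂0.06 = 0.2435
  cell (1,2): −0.44·log₂0.44 = 0.5211
  cell (1,3): −0.09·log₂0.09 = 0.3127
Sum = 1.826 bits.

1.826 bits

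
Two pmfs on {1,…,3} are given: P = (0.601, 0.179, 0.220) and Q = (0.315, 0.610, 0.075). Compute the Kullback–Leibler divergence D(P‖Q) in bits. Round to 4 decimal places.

D(P‖Q) = Σ p·log₂(p/q).
  0.601·log₂(0.601/0.315) = 0.56014
  0.179·log₂(0.179/0.610) = -0.31662
  0.220·log₂(0.220/0.075) = 0.34156
D(P‖Q) = 0.5851 bits.

0.5851 bits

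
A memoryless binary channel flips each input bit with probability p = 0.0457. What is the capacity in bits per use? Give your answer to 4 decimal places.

0.7322 bits

Binary symmetric channel: C = 1 − h₂(ε) where h₂ is the binary entropy function.
h₂(0.0457) = −0.0457·log₂0.0457 − 0.9543·log₂0.9543 = 0.2678.
C = 1 − 0.2678 = 0.7322 bits per channel use.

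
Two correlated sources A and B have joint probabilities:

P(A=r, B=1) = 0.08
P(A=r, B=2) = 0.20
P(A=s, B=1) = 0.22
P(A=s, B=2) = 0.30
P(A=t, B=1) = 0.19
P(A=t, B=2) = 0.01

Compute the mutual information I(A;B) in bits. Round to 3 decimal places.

Marginals: p(A) = (0.2800, 0.5200, 0.2000), p(B) = (0.4900, 0.5100).
I(A;B) = H(A) + H(B) − H(A,B).
H(A) = 1.4692, H(B) = 0.9997, H(A,B) = 2.2792.
I(A;B) = 1.4692 + 0.9997 − 2.2792 = 0.190 bits.

0.190 bits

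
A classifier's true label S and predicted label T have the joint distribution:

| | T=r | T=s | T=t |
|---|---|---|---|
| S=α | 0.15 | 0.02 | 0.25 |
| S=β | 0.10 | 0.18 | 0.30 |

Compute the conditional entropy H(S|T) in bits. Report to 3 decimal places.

0.883 bits

Marginals: p(S) = (0.4200, 0.5800), p(T) = (0.2500, 0.2000, 0.5500).
H(S|T) = Σ p(T) · H(S|T=·).
  T=r: p=0.2500, H(S|T=r) = 0.9710
  T=s: p=0.2000, H(S|T=s) = 0.4690
  T=t: p=0.5500, H(S|T=t) = 0.9940
Weighted sum = 0.883 bits.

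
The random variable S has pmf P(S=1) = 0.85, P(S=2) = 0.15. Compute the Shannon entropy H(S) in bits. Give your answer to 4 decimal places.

0.6098 bits

H(S) = −Σ p·log₂ p.
  −(0.85)·log₂(0.85) = 0.19930
  −(0.15)·log₂(0.15) = 0.41054
Sum: 0.19930 + 0.41054 = 0.6098 bits.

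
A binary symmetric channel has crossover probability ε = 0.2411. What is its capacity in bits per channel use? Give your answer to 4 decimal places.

0.2031 bits

Binary symmetric channel: C = 1 − h₂(ε) where h₂ is the binary entropy function.
h₂(0.2411) = −0.2411·log₂0.2411 − 0.7589·log₂0.7589 = 0.7969.
C = 1 − 0.7969 = 0.2031 bits per channel use.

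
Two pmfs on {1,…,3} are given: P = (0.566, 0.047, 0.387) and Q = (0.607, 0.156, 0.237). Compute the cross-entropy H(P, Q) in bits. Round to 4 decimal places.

1.3374 bits

H(P,Q) = −Σ p·log₂ q.
  −0.566·log₂(0.607) = 0.40765
  −0.047·log₂(0.156) = 0.12598
  −0.387·log₂(0.237) = 0.80381
H(P,Q) = 1.3374 bits.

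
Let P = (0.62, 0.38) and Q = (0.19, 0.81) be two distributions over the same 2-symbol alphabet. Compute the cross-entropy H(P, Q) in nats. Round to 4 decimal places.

1.1097 nats

H(P,Q) = −Σ p·ln q.
  −0.62·ln(0.19) = 1.02965
  −0.38·ln(0.81) = 0.08007
H(P,Q) = 1.1097 nats.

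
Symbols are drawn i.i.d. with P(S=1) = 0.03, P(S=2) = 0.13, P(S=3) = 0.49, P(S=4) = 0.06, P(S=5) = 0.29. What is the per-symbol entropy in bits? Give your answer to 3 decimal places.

H(S) = −Σ p·log₂ p.
  −(0.03)·log₂(0.03) = 0.1518
  −(0.13)·log₂(0.13) = 0.3826
  −(0.49)·log₂(0.49) = 0.5043
  −(0.06)·log₂(0.06) = 0.2435
  −(0.29)·log₂(0.29) = 0.5179
Sum: 0.1518 + 0.3826 + 0.5043 + 0.2435 + 0.5179 = 1.800 bits.

1.800 bits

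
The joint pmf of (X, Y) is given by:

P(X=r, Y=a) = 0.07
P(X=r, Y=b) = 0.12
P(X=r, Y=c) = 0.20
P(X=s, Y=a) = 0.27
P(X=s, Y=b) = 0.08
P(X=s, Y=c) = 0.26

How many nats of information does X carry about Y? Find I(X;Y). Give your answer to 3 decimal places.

Marginals: p(X) = (0.3900, 0.6100), p(Y) = (0.3400, 0.2000, 0.4600).
I(X;Y) = H(X) + H(Y) − H(X,Y).
H(X) = 0.6687, H(Y) = 1.0459, H(X,Y) = 1.6683.
I(X;Y) = 0.6687 + 1.0459 − 1.6683 = 0.046 nats.

0.046 nats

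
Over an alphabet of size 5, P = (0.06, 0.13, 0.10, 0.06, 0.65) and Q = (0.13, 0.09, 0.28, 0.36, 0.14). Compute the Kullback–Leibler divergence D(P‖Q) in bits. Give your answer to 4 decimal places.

1.1382 bits

D(P‖Q) = Σ p·log₂(p/q).
  0.06·log₂(0.06/0.13) = -0.06693
  0.13·log₂(0.13/0.09) = 0.06897
  0.10·log₂(0.10/0.28) = -0.14854
  0.06·log₂(0.06/0.36) = -0.15510
  0.65·log₂(0.65/0.14) = 1.43976
D(P‖Q) = 1.1382 bits.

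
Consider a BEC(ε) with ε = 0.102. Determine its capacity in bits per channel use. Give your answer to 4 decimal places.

0.8980 bits

Binary erasure channel: capacity C = 1 − ε.
C = 1 − 0.102 = 0.8980 bits per channel use.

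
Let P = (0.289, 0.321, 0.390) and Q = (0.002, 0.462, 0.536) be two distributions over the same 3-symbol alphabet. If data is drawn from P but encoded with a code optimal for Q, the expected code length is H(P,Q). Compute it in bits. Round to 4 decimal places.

3.2996 bits

H(P,Q) = −Σ p·log₂ q.
  −0.289·log₂(0.002) = 2.59111
  −0.321·log₂(0.462) = 0.35761
  −0.390·log₂(0.536) = 0.35088
H(P,Q) = 3.2996 bits.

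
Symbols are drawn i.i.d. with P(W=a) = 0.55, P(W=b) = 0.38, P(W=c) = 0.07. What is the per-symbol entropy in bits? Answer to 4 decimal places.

H(W) = −Σ p·log₂ p.
  −(0.55)·log₂(0.55) = 0.47437
  −(0.38)·log₂(0.38) = 0.53045
  −(0.07)·log₂(0.07) = 0.26856
Sum: 0.47437 + 0.53045 + 0.26856 = 1.2734 bits.

1.2734 bits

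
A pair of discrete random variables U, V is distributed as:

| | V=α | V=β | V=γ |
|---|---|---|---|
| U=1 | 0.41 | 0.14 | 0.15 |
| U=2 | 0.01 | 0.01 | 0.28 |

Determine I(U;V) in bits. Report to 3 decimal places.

Marginals: p(U) = (0.7000, 0.3000), p(V) = (0.4200, 0.1500, 0.4300).
I(U;V) = Σ p(x,y)·log₂[p(x,y)/(p(x)p(y))].
  (1,α): 0.41·log₂(1.3946) = 0.1967
  (1,β): 0.14·log₂(1.3333) = 0.0581
  (1,γ): 0.15·log₂(0.4983) = -0.1507
  (2,α): 0.01·log₂(0.0794) = -0.0366
  (2,β): 0.01·log₂(0.2222) = -0.0217
  (2,γ): 0.28·log₂(2.1705) = 0.3131
Sum = 0.359 bits.

0.359 bits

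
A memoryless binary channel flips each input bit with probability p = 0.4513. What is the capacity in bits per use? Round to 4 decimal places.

Binary symmetric channel: C = 1 − h₂(ε) where h₂ is the binary entropy function.
h₂(0.4513) = −0.4513·log₂0.4513 − 0.5487·log₂0.5487 = 0.9931.
C = 1 − 0.9931 = 0.0069 bits per channel use.

0.0069 bits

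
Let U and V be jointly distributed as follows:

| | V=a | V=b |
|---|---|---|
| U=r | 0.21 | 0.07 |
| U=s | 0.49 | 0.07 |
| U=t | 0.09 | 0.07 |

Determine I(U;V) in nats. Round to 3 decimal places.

0.036 nats

Marginals: p(U) = (0.2800, 0.5600, 0.1600), p(V) = (0.7900, 0.2100).
I(U;V) = Σ p(x,y)·ln[p(x,y)/(p(x)p(y))].
  (r,a): 0.21·ln(0.9494) = -0.0109
  (r,b): 0.07·ln(1.1905) = 0.0122
  (s,a): 0.49·ln(1.1076) = 0.0501
  (s,b): 0.07·ln(0.5952) = -0.0363
  (t,a): 0.09·ln(0.7120) = -0.0306
  (t,b): 0.07·ln(2.0833) = 0.0514
Sum = 0.036 nats.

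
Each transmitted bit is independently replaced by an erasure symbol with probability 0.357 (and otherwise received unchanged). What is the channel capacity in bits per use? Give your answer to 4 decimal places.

0.6430 bits

Binary erasure channel: capacity C = 1 − ε.
C = 1 − 0.357 = 0.6430 bits per channel use.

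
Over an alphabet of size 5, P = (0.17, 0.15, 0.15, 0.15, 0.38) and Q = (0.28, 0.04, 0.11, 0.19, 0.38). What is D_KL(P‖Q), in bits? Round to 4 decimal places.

0.1796 bits

D(P‖Q) = Σ p·log₂(p/q).
  0.17·log₂(0.17/0.28) = -0.12238
  0.15·log₂(0.15/0.04) = 0.28603
  0.15·log₂(0.15/0.11) = 0.06712
  0.15·log₂(0.15/0.19) = -0.05116
  0.38·log₂(0.38/0.38) = 0.00000
D(P‖Q) = 0.1796 bits.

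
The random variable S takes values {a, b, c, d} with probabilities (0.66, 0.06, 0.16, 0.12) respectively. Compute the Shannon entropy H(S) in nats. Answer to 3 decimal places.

0.991 nats

H(S) = −Σ p·ln p.
  −(0.66)·ln(0.66) = 0.2742
  −(0.06)·ln(0.06) = 0.1688
  −(0.16)·ln(0.16) = 0.2932
  −(0.12)·ln(0.12) = 0.2544
Sum: 0.2742 + 0.1688 + 0.2932 + 0.2544 = 0.991 nats.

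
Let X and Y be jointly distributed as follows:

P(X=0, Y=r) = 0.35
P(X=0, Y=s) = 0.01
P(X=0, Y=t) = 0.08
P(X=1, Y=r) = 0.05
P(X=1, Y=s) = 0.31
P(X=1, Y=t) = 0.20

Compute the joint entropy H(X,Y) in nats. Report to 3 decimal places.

1.450 nats

H(X,Y) = −Σ p(x,y)·ln p(x,y) over all 6 cells.
  cell (0,r): −0.35·ln0.35 = 0.3674
  cell (0,s): −0.01·ln0.01 = 0.0461
  cell (0,t): −0.08·ln0.08 = 0.2021
  cell (1,r): −0.05·ln0.05 = 0.1498
  cell (1,s): −0.31·ln0.31 = 0.3631
  cell (1,t): −0.20·ln0.20 = 0.3219
Sum = 1.450 nats.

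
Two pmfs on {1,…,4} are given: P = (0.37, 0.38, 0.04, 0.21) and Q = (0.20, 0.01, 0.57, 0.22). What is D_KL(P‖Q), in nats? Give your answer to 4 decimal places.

1.4939 nats

D(P‖Q) = Σ p·ln(p/q).
  0.37·ln(0.37/0.20) = 0.22762
  0.38·ln(0.38/0.01) = 1.38228
  0.04·ln(0.04/0.57) = -0.10627
  0.21·ln(0.21/0.22) = -0.00977
D(P‖Q) = 1.4939 nats.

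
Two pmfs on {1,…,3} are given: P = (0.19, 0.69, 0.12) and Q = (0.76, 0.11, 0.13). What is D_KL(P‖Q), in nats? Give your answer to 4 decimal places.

D(P‖Q) = Σ p·ln(p/q).
  0.19·ln(0.19/0.76) = -0.26340
  0.69·ln(0.69/0.11) = 1.26699
  0.12·ln(0.12/0.13) = -0.00961
D(P‖Q) = 0.9940 nats.

0.9940 nats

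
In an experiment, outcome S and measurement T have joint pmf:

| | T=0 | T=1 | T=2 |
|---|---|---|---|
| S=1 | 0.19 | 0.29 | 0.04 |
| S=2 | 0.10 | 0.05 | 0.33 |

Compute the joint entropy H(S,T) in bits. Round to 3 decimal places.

2.235 bits

H(S,T) = −Σ p(x,y)·log₂ p(x,y) over all 6 cells.
  cell (1,0): −0.19·log₂0.19 = 0.4552
  cell (1,1): −0.29·log₂0.29 = 0.5179
  cell (1,2): −0.04·log₂0.04 = 0.1858
  cell (2,0): −0.10·log₂0.10 = 0.3322
  cell (2,1): −0.05·log₂0.05 = 0.2161
  cell (2,2): −0.33·log₂0.33 = 0.5278
Sum = 2.235 bits.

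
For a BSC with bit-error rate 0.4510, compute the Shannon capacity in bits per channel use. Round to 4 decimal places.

Binary symmetric channel: C = 1 − h₂(ε) where h₂ is the binary entropy function.
h₂(0.4510) = −0.4510·log₂0.4510 − 0.5490·log₂0.5490 = 0.9931.
C = 1 − 0.9931 = 0.0069 bits per channel use.

0.0069 bits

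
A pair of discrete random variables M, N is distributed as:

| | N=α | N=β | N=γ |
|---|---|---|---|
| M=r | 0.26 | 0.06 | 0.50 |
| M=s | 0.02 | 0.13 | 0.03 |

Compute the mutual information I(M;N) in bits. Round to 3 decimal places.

0.239 bits

Marginals: p(M) = (0.8200, 0.1800), p(N) = (0.2800, 0.1900, 0.5300).
I(M;N) = Σ p(x,y)·log₂[p(x,y)/(p(x)p(y))].
  (r,α): 0.26·log₂(1.1324) = 0.0466
  (r,β): 0.06·log₂(0.3851) = -0.0826
  (r,γ): 0.50·log₂(1.1505) = 0.1011
  (s,α): 0.02·log₂(0.3968) = -0.0267
  (s,β): 0.13·log₂(3.8012) = 0.2504
  (s,γ): 0.03·log₂(0.3145) = -0.0501
Sum = 0.239 bits.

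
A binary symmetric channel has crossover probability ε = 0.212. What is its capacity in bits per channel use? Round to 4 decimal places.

0.2547 bits

Binary symmetric channel: C = 1 − h₂(ε) where h₂ is the binary entropy function.
h₂(0.212) = −0.212·log₂0.212 − 0.788·log₂0.788 = 0.7453.
C = 1 − 0.7453 = 0.2547 bits per channel use.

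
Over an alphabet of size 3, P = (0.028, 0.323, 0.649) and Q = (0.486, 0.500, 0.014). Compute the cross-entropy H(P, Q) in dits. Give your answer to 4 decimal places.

1.3092 dits

H(P,Q) = −Σ p·log₁₀ q.
  −0.028·log₁₀(0.486) = 0.00877
  −0.323·log₁₀(0.500) = 0.09723
  −0.649·log₁₀(0.014) = 1.20316
H(P,Q) = 1.3092 dits.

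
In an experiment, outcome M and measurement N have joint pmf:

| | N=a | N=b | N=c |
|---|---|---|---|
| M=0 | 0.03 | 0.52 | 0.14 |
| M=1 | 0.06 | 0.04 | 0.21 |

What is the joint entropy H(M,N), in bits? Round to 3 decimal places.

1.942 bits

H(M,N) = −Σ p(x,y)·log₂ p(x,y) over all 6 cells.
  cell (0,a): −0.03·log₂0.03 = 0.1518
  cell (0,b): −0.52·log₂0.52 = 0.4906
  cell (0,c): −0.14·log₂0.14 = 0.3971
  cell (1,a): −0.06·log₂0.06 = 0.2435
  cell (1,b): −0.04·log₂0.04 = 0.1858
  cell (1,c): −0.21·log₂0.21 = 0.4728
Sum = 1.942 bits.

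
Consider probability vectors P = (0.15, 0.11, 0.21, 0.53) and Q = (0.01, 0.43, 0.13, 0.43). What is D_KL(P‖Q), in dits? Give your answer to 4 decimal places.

D(P‖Q) = Σ p·log₁₀(p/q).
  0.15·log₁₀(0.15/0.01) = 0.17641
  0.11·log₁₀(0.11/0.43) = -0.06513
  0.21·log₁₀(0.21/0.13) = 0.04374
  0.53·log₁₀(0.53/0.43) = 0.04813
D(P‖Q) = 0.2032 dits.

0.2032 dits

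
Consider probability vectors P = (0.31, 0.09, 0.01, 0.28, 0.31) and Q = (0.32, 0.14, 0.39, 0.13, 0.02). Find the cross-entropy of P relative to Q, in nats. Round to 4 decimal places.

H(P,Q) = −Σ p·ln q.
  −0.31·ln(0.32) = 0.35322
  −0.09·ln(0.14) = 0.17695
  −0.01·ln(0.39) = 0.00942
  −0.28·ln(0.13) = 0.57126
  −0.31·ln(0.02) = 1.21273
H(P,Q) = 2.3236 nats.

2.3236 nats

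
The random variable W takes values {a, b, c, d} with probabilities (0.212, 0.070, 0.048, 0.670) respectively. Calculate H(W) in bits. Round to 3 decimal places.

H(W) = −Σ p·log₂ p.
  −(0.212)·log₂(0.212) = 0.4744
  −(0.070)·log₂(0.070) = 0.2686
  −(0.048)·log₂(0.048) = 0.2103
  −(0.670)·log₂(0.670) = 0.3871
Sum: 0.4744 + 0.2686 + 0.2103 + 0.3871 = 1.340 bits.

1.340 bits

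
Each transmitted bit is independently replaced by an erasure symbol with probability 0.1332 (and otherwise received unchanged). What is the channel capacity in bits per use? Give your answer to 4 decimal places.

Binary erasure channel: capacity C = 1 − ε.
C = 1 − 0.1332 = 0.8668 bits per channel use.

0.8668 bits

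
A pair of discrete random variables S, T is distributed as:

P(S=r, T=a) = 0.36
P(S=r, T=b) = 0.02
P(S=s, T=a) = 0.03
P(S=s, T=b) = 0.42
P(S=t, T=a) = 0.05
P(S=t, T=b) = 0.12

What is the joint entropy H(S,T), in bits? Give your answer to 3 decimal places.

1.904 bits

H(S,T) = −Σ p(x,y)·log₂ p(x,y) over all 6 cells.
  cell (r,a): −0.36·log₂0.36 = 0.5306
  cell (r,b): −0.02·log₂0.02 = 0.1129
  cell (s,a): −0.03·log₂0.03 = 0.1518
  cell (s,b): −0.42·log₂0.42 = 0.5256
  cell (t,a): −0.05·log₂0.05 = 0.2161
  cell (t,b): −0.12·log₂0.12 = 0.3671
Sum = 1.904 bits.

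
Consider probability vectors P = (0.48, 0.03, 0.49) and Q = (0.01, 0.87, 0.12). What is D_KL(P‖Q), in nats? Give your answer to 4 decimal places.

2.4465 nats

D(P‖Q) = Σ p·ln(p/q).
  0.48·ln(0.48/0.01) = 1.85818
  0.03·ln(0.03/0.87) = -0.10102
  0.49·ln(0.49/0.12) = 0.68939
D(P‖Q) = 2.4465 nats.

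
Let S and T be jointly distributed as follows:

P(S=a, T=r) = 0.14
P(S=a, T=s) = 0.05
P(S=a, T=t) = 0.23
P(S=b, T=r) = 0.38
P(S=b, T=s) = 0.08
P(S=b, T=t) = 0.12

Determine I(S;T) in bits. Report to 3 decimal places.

0.095 bits

Marginals: p(S) = (0.4200, 0.5800), p(T) = (0.5200, 0.1300, 0.3500).
I(S;T) = Σ p(x,y)·log₂[p(x,y)/(p(x)p(y))].
  (a,r): 0.14·log₂(0.6410) = -0.0898
  (a,s): 0.05·log₂(0.9158) = -0.0063
  (a,t): 0.23·log₂(1.5646) = 0.1485
  (b,r): 0.38·log₂(1.2599) = 0.1267
  (b,s): 0.08·log₂(1.0610) = 0.0068
  (b,t): 0.12·log₂(0.5911) = -0.0910
Sum = 0.095 bits.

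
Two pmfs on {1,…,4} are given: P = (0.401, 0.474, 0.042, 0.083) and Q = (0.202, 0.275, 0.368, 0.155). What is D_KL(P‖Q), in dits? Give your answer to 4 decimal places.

0.1694 dits

D(P‖Q) = Σ p·log₁₀(p/q).
  0.401·log₁₀(0.401/0.202) = 0.11941
  0.474·log₁₀(0.474/0.275) = 0.11208
  0.042·log₁₀(0.042/0.368) = -0.03959
  0.083·log₁₀(0.083/0.155) = -0.02251
D(P‖Q) = 0.1694 dits.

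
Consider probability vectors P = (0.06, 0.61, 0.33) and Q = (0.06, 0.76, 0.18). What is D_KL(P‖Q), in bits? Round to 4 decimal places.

0.0951 bits

D(P‖Q) = Σ p·log₂(p/q).
  0.06·log₂(0.06/0.06) = 0.00000
  0.61·log₂(0.61/0.76) = -0.19349
  0.33·log₂(0.33/0.18) = 0.28857
D(P‖Q) = 0.0951 bits.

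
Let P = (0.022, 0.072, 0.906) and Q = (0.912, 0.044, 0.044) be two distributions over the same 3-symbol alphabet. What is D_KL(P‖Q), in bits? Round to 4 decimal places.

D(P‖Q) = Σ p·log₂(p/q).
  0.022·log₂(0.022/0.912) = -0.11822
  0.072·log₂(0.072/0.044) = 0.05116
  0.906·log₂(0.906/0.044) = 3.95373
D(P‖Q) = 3.8867 bits.

3.8867 bits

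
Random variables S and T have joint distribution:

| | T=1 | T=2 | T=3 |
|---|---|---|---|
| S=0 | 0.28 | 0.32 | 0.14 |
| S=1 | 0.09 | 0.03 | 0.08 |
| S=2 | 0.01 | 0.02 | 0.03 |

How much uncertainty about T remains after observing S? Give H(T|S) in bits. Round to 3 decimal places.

Chain rule: H(T|S) = H(S,T) − H(S).
Marginals: p(S) = (0.7400, 0.2000, 0.0600), p(T) = (0.3800, 0.3700, 0.2500).
H(S,T) = 2.5244 bits; H(S) = 1.0294 bits.
H(T|S) = 2.5244 − 1.0294 = 1.495 bits.

1.495 bits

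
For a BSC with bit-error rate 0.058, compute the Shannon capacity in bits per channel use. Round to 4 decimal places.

Binary symmetric channel: C = 1 − h₂(ε) where h₂ is the binary entropy function.
h₂(0.058) = −0.058·log₂0.058 − 0.942·log₂0.942 = 0.3195.
C = 1 − 0.3195 = 0.6805 bits per channel use.

0.6805 bits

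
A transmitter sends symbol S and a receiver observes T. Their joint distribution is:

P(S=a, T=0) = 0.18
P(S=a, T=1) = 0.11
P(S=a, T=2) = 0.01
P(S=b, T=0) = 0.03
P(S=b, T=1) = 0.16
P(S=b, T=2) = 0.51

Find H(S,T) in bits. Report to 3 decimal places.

H(S,T) = −Σ p(x,y)·log₂ p(x,y) over all 6 cells.
  cell (a,0): −0.18·log₂0.18 = 0.4453
  cell (a,1): −0.11·log₂0.11 = 0.3503
  cell (a,2): −0.01·log₂0.01 = 0.0664
  cell (b,0): −0.03·log₂0.03 = 0.1518
  cell (b,1): −0.16·log₂0.16 = 0.4230
  cell (b,2): −0.51·log₂0.51 = 0.4954
Sum = 1.932 bits.

1.932 bits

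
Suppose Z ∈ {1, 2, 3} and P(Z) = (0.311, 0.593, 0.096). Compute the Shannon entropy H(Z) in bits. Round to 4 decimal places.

1.2957 bits

H(Z) = −Σ p·log₂ p.
  −(0.311)·log₂(0.311) = 0.52404
  −(0.593)·log₂(0.593) = 0.44706
  −(0.096)·log₂(0.096) = 0.32456
Sum: 0.52404 + 0.44706 + 0.32456 = 1.2957 bits.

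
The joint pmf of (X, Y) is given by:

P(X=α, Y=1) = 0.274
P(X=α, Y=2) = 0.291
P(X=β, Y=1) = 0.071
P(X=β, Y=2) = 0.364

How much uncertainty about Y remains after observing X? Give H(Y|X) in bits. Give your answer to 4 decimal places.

Chain rule: H(Y|X) = H(X,Y) − H(X).
Marginals: p(X) = (0.5650, 0.4350), p(Y) = (0.3450, 0.6550).
H(X,Y) = 1.8317 bits; H(X) = 0.9878 bits.
H(Y|X) = 1.8317 − 0.9878 = 0.8439 bits.

0.8439 bits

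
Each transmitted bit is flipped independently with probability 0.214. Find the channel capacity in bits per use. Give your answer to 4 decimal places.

0.2509 bits

Binary symmetric channel: C = 1 − h₂(ε) where h₂ is the binary entropy function.
h₂(0.214) = −0.214·log₂0.214 − 0.786·log₂0.786 = 0.7491.
C = 1 − 0.7491 = 0.2509 bits per channel use.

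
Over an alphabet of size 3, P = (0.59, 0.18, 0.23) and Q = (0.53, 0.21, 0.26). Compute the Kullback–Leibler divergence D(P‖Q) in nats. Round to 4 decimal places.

D(P‖Q) = Σ p·ln(p/q).
  0.59·ln(0.59/0.53) = 0.06327
  0.18·ln(0.18/0.21) = -0.02775
  0.23·ln(0.23/0.26) = -0.02820
D(P‖Q) = 0.0073 nats.

0.0073 nats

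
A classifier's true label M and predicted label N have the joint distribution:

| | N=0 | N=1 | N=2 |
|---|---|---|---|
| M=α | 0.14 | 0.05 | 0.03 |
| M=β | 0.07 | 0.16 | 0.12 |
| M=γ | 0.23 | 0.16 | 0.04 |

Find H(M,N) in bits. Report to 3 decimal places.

2.920 bits

H(M,N) = −Σ p(x,y)·log₂ p(x,y) over all 9 cells.
  cell (α,0): −0.14·log₂0.14 = 0.3971
  cell (α,1): −0.05·log₂0.05 = 0.2161
  cell (α,2): −0.03·log₂0.03 = 0.1518
  cell (β,0): −0.07·log₂0.07 = 0.2686
  cell (β,1): −0.16·log₂0.16 = 0.4230
  cell (β,2): −0.12·log₂0.12 = 0.3671
  cell (γ,0): −0.23·log₂0.23 = 0.4877
  cell (γ,1): −0.16·log₂0.16 = 0.4230
  cell (γ,2): −0.04·log₂0.04 = 0.1858
Sum = 2.920 bits.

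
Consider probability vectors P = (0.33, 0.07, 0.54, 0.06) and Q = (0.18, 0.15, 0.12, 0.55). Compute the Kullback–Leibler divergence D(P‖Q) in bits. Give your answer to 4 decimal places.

D(P‖Q) = Σ p·log₂(p/q).
  0.33·log₂(0.33/0.18) = 0.28857
  0.07·log₂(0.07/0.15) = -0.07697
  0.54·log₂(0.54/0.12) = 1.17176
  0.06·log₂(0.06/0.55) = -0.19178
D(P‖Q) = 1.1916 bits.

1.1916 bits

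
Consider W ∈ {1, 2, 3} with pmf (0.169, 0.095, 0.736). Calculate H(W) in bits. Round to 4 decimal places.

1.0816 bits

H(W) = −Σ p·log₂ p.
  −(0.169)·log₂(0.169) = 0.43347
  −(0.095)·log₂(0.095) = 0.32261
  −(0.736)·log₂(0.736) = 0.32548
Sum: 0.43347 + 0.32261 + 0.32548 = 1.0816 bits.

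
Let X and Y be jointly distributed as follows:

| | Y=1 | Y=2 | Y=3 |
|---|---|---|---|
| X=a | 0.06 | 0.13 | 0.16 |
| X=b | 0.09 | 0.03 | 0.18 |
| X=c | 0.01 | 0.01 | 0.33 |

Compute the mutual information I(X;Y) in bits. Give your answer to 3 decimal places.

Marginals: p(X) = (0.3500, 0.3000, 0.3500), p(Y) = (0.1600, 0.1700, 0.6700).
I(X;Y) = Σ p(x,y)·log₂[p(x,y)/(p(x)p(y))].
  (a,1): 0.06·log₂(1.0714) = 0.0060
  (a,2): 0.13·log₂(2.1849) = 0.1466
  (a,3): 0.16·log₂(0.6823) = -0.0882
  (b,1): 0.09·log₂(1.8750) = 0.0816
  (b,2): 0.03·log₂(0.5882) = -0.0230
  (b,3): 0.18·log₂(0.8955) = -0.0287
  (c,1): 0.01·log₂(0.1786) = -0.0249
  (c,2): 0.01·log₂(0.1681) = -0.0257
  (c,3): 0.33·log₂(1.4072) = 0.1626
Sum = 0.206 bits.

0.206 bits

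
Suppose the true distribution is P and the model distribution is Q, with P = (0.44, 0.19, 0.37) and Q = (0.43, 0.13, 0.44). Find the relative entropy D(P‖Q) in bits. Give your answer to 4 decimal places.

0.0261 bits

D(P‖Q) = Σ p·log₂(p/q).
  0.44·log₂(0.44/0.43) = 0.01459
  0.19·log₂(0.19/0.13) = 0.10402
  0.37·log₂(0.37/0.44) = -0.09249
D(P‖Q) = 0.0261 bits.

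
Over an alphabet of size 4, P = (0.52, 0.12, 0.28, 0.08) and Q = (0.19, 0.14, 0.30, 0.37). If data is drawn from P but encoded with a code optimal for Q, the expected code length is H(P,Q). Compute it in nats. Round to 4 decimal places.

H(P,Q) = −Σ p·ln q.
  −0.52·ln(0.19) = 0.86358
  −0.12·ln(0.14) = 0.23593
  −0.28·ln(0.30) = 0.33711
  −0.08·ln(0.37) = 0.07954
H(P,Q) = 1.5162 nats.

1.5162 nats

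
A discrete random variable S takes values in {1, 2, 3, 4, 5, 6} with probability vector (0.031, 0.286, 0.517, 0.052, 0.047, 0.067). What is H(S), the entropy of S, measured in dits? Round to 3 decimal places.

0.558 dits

H(S) = −Σ p·log₁₀ p.
  −(0.031)·log₁₀(0.031) = 0.0468
  −(0.286)·log₁₀(0.286) = 0.1555
  −(0.517)·log₁₀(0.517) = 0.1481
  −(0.052)·log₁₀(0.052) = 0.0668
  −(0.047)·log₁₀(0.047) = 0.0624
  −(0.067)·log₁₀(0.067) = 0.0787
Sum: 0.0468 + 0.1555 + 0.1481 + 0.0668 + 0.0624 + 0.0787 = 0.558 dits.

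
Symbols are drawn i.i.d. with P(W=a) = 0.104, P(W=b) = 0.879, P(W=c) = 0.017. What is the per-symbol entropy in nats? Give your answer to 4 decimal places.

H(W) = −Σ p·ln p.
  −(0.104)·ln(0.104) = 0.23539
  −(0.879)·ln(0.879) = 0.11336
  −(0.017)·ln(0.017) = 0.06927
Sum: 0.23539 + 0.11336 + 0.06927 = 0.4180 nats.

0.4180 nats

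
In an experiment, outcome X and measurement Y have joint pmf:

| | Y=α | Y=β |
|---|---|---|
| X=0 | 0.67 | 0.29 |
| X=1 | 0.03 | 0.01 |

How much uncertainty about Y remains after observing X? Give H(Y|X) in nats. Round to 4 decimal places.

0.6106 nats

Marginals: p(X) = (0.9600, 0.0400), p(Y) = (0.7000, 0.3000).
H(Y|X) = Σ p(X) · H(Y|X=·).
  X=0: p=0.9600, H(Y|X=0) = 0.6126
  X=1: p=0.0400, H(Y|X=1) = 0.5623
Weighted sum = 0.6106 nats.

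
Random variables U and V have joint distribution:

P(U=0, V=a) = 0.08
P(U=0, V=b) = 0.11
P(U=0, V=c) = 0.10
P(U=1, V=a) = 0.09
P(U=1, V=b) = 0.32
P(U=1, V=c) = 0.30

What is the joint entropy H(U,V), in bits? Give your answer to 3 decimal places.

H(U,V) = −Σ p(x,y)·log₂ p(x,y) over all 6 cells.
  cell (0,a): −0.08·log₂0.08 = 0.2915
  cell (0,b): −0.11·log₂0.11 = 0.3503
  cell (0,c): −0.10·log₂0.10 = 0.3322
  cell (1,a): −0.09·log₂0.09 = 0.3127
  cell (1,b): −0.32·log₂0.32 = 0.5260
  cell (1,c): −0.30·log₂0.30 = 0.5211
Sum = 2.334 bits.

2.334 bits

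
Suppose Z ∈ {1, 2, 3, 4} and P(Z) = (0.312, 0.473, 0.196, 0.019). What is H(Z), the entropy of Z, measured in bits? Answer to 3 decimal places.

H(Z) = −Σ p·log₂ p.
  −(0.312)·log₂(0.312) = 0.5243
  −(0.473)·log₂(0.473) = 0.5109
  −(0.196)·log₂(0.196) = 0.4608
  −(0.019)·log₂(0.019) = 0.1086
Sum: 0.5243 + 0.5109 + 0.4608 + 0.1086 = 1.605 bits.

1.605 bits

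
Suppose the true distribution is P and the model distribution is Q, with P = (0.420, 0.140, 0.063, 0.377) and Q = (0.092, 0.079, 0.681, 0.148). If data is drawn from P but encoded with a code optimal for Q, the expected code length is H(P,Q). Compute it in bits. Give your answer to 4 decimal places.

3.0325 bits

H(P,Q) = −Σ p·log₂ q.
  −0.420·log₂(0.092) = 1.44573
  −0.140·log₂(0.079) = 0.51268
  −0.063·log₂(0.681) = 0.03492
  −0.377·log₂(0.148) = 1.03914
H(P,Q) = 3.0325 bits.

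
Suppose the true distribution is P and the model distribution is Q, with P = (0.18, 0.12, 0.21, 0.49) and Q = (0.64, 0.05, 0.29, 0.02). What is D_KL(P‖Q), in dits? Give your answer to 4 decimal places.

0.5977 dits

D(P‖Q) = Σ p·log₁₀(p/q).
  0.18·log₁₀(0.18/0.64) = -0.09916
  0.12·log₁₀(0.12/0.05) = 0.04563
  0.21·log₁₀(0.21/0.29) = -0.02944
  0.49·log₁₀(0.49/0.02) = 0.68069
D(P‖Q) = 0.5977 dits.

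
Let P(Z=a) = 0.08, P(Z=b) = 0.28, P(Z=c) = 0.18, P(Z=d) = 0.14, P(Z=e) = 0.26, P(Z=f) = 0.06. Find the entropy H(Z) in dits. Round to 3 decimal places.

H(Z) = −Σ p·log₁₀ p.
  −(0.08)·log₁₀(0.08) = 0.0878
  −(0.28)·log₁₀(0.28) = 0.1548
  −(0.18)·log₁₀(0.18) = 0.1341
  −(0.14)·log₁₀(0.14) = 0.1195
  −(0.26)·log₁₀(0.26) = 0.1521
  −(0.06)·log₁₀(0.06) = 0.0733
Sum: 0.0878 + 0.1548 + 0.1341 + 0.1195 + 0.1521 + 0.0733 = 0.722 dits.

0.722 dits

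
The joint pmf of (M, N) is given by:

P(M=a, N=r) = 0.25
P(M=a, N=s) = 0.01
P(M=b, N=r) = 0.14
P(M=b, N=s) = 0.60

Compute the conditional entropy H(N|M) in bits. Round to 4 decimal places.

0.5790 bits

Chain rule: H(N|M) = H(M,N) − H(M).
Marginals: p(M) = (0.2600, 0.7400), p(N) = (0.3900, 0.6100).
H(M,N) = 1.4057 bits; H(M) = 0.8267 bits.
H(N|M) = 1.4057 − 0.8267 = 0.5790 bits.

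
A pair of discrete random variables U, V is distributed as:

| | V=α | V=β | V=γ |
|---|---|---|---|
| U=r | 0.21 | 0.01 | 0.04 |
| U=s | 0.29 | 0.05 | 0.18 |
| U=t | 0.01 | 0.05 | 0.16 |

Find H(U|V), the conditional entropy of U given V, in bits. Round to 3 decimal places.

1.234 bits

Marginals: p(U) = (0.2600, 0.5200, 0.2200), p(V) = (0.5100, 0.1100, 0.3800).
H(U|V) = Σ p(V) · H(U|V=·).
  V=α: p=0.5100, H(U|V=α) = 1.1014
  V=β: p=0.1100, H(U|V=β) = 1.3486
  V=γ: p=0.3800, H(U|V=γ) = 1.3780
Weighted sum = 1.234 bits.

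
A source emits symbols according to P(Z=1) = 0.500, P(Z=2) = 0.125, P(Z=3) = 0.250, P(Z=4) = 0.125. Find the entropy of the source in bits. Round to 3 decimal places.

1.750 bits

H(Z) = −Σ p·log₂ p.
  −(0.500)·log₂(0.500) = 0.5000
  −(0.125)·log₂(0.125) = 0.3750
  −(0.250)·log₂(0.250) = 0.5000
  −(0.125)·log₂(0.125) = 0.3750
Sum: 0.5000 + 0.3750 + 0.5000 + 0.3750 = 1.750 bits.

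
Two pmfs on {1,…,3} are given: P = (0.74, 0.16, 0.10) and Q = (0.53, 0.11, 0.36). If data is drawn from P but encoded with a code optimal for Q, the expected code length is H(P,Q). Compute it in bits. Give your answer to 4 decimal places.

H(P,Q) = −Σ p·log₂ q.
  −0.74·log₂(0.53) = 0.67779
  −0.16·log₂(0.11) = 0.50951
  −0.10·log₂(0.36) = 0.14739
H(P,Q) = 1.3347 bits.

1.3347 bits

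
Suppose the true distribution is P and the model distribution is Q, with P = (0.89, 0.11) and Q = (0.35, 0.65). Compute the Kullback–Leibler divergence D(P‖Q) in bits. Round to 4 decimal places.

D(P‖Q) = Σ p·log₂(p/q).
  0.89·log₂(0.89/0.35) = 1.19834
  0.11·log₂(0.11/0.65) = -0.28192
D(P‖Q) = 0.9164 bits.

0.9164 bits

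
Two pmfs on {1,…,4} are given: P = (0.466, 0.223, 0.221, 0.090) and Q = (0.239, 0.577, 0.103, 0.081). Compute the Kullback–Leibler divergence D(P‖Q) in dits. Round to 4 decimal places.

0.1205 dits

D(P‖Q) = Σ p·log₁₀(p/q).
  0.466·log₁₀(0.466/0.239) = 0.13513
  0.223·log₁₀(0.223/0.577) = -0.09207
  0.221·log₁₀(0.221/0.103) = 0.07327
  0.090·log₁₀(0.090/0.081) = 0.00412
D(P‖Q) = 0.1205 dits.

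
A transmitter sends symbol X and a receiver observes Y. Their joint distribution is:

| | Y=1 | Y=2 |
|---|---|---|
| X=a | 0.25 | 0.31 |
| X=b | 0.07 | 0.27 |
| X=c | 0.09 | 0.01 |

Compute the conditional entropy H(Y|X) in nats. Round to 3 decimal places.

0.590 nats

Marginals: p(X) = (0.5600, 0.3400, 0.1000), p(Y) = (0.4100, 0.5900).
H(Y|X) = Σ p(X) · H(Y|X=·).
  X=a: p=0.5600, H(Y|X=a) = 0.6874
  X=b: p=0.3400, H(Y|X=b) = 0.5084
  X=c: p=0.1000, H(Y|X=c) = 0.3251
Weighted sum = 0.590 nats.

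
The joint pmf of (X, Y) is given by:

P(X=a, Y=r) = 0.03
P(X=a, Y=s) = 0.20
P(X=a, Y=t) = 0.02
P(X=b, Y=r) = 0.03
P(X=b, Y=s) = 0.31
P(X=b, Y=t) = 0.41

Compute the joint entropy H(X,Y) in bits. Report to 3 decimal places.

H(X,Y) = −Σ p(x,y)·log₂ p(x,y) over all 6 cells.
  cell (a,r): −0.03·log₂0.03 = 0.1518
  cell (a,s): −0.20·log₂0.20 = 0.4644
  cell (a,t): −0.02·log₂0.02 = 0.1129
  cell (b,r): −0.03·log₂0.03 = 0.1518
  cell (b,s): −0.31·log₂0.31 = 0.5238
  cell (b,t): −0.41·log₂0.41 = 0.5274
Sum = 1.932 bits.

1.932 bits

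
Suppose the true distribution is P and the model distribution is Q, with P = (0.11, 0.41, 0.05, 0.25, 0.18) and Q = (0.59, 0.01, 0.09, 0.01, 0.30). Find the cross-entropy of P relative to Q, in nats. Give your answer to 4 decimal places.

H(P,Q) = −Σ p·ln q.
  −0.11·ln(0.59) = 0.05804
  −0.41·ln(0.01) = 1.88812
  −0.05·ln(0.09) = 0.12040
  −0.25·ln(0.01) = 1.15129
  −0.18·ln(0.30) = 0.21672
H(P,Q) = 3.4346 nats.

3.4346 nats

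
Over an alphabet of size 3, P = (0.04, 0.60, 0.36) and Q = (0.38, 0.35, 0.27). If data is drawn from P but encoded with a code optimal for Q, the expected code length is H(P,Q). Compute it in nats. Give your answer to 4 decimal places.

H(P,Q) = −Σ p·ln q.
  −0.04·ln(0.38) = 0.03870
  −0.60·ln(0.35) = 0.62989
  −0.36·ln(0.27) = 0.47136
H(P,Q) = 1.1400 nats.

1.1400 nats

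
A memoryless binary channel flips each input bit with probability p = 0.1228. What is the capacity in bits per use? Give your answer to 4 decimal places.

0.4626 bits

Binary symmetric channel: C = 1 − h₂(ε) where h₂ is the binary entropy function.
h₂(0.1228) = −0.1228·log₂0.1228 − 0.8772·log₂0.8772 = 0.5374.
C = 1 − 0.5374 = 0.4626 bits per channel use.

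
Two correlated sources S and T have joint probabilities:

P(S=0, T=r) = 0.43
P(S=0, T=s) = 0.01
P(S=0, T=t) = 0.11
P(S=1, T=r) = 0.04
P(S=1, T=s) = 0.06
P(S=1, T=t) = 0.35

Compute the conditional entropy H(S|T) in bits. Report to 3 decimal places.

Chain rule: H(S|T) = H(S,T) − H(T).
Marginals: p(S) = (0.5500, 0.4500), p(T) = (0.4700, 0.0700, 0.4600).
H(S,T) = 1.8997 bits; H(T) = 1.2958 bits.
H(S|T) = 1.8997 − 1.2958 = 0.604 bits.

0.604 bits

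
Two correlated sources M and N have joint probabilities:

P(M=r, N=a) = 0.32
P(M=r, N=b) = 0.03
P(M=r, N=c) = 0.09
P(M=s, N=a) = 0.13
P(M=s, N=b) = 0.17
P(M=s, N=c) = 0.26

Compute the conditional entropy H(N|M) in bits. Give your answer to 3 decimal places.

1.323 bits

Marginals: p(M) = (0.4400, 0.5600), p(N) = (0.4500, 0.2000, 0.3500).
H(N|M) = Σ p(M) · H(N|M=·).
  M=r: p=0.4400, H(N|M=r) = 1.0666
  M=s: p=0.5600, H(N|M=s) = 1.5251
Weighted sum = 1.323 bits.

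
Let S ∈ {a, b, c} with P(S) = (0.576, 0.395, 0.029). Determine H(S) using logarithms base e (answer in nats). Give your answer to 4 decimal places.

H(S) = −Σ p·ln p.
  −(0.576)·ln(0.576) = 0.31775
  −(0.395)·ln(0.395) = 0.36690
  −(0.029)·ln(0.029) = 0.10267
Sum: 0.31775 + 0.36690 + 0.10267 = 0.7873 nats.

0.7873 nats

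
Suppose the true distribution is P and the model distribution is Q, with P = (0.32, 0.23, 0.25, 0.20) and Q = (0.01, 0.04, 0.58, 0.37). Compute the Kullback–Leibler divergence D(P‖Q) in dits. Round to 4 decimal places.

D(P‖Q) = Σ p·log₁₀(p/q).
  0.32·log₁₀(0.32/0.01) = 0.48165
  0.23·log₁₀(0.23/0.04) = 0.17472
  0.25·log₁₀(0.25/0.58) = -0.09137
  0.20·log₁₀(0.20/0.37) = -0.05343
D(P‖Q) = 0.5116 dits.

0.5116 dits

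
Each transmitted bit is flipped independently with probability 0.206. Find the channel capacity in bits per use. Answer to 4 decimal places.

0.2662 bits

Binary symmetric channel: C = 1 − h₂(ε) where h₂ is the binary entropy function.
h₂(0.206) = −0.206·log₂0.206 − 0.794·log₂0.794 = 0.7338.
C = 1 − 0.7338 = 0.2662 bits per channel use.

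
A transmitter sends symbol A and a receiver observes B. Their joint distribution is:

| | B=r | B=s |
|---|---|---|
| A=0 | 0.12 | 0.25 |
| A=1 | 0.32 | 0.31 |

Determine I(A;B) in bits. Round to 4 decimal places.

0.0234 bits

Marginals: p(A) = (0.3700, 0.6300), p(B) = (0.4400, 0.5600).
I(A;B) = Σ p(x,y)·log₂[p(x,y)/(p(x)p(y))].
  (0,r): 0.12·log₂(0.7371) = -0.05281
  (0,s): 0.25·log₂(1.2066) = 0.06773
  (1,r): 0.32·log₂(1.1544) = 0.06629
  (1,s): 0.31·log₂(0.8787) = -0.05784
Sum = 0.0234 bits.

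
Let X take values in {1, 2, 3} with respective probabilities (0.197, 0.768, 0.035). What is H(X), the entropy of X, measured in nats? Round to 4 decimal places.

0.6401 nats

H(X) = −Σ p·ln p.
  −(0.197)·ln(0.197) = 0.32004
  −(0.768)·ln(0.768) = 0.20273
  −(0.035)·ln(0.035) = 0.11733
Sum: 0.32004 + 0.20273 + 0.11733 = 0.6401 nats.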